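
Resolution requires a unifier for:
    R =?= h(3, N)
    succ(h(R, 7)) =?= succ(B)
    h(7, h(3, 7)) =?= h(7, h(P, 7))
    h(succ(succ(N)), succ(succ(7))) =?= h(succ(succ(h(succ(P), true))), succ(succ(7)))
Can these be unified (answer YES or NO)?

YES

Bind R := h(3, N); substituting into the one remaining equation that mentions R gives: succ(h(h(3, N), 7)) =?= succ(B).
Decompose succ/1: h(h(3, N), 7) =?= B.
Bind B := h(h(3, N), 7); no other remaining equation mentions B.
Decompose h/2: 7 =?= 7,  h(3, 7) =?= h(P, 7).
Delete trivial equation 7 =?= 7.
Decompose h/2: 3 =?= P,  7 =?= 7.
Bind P := 3; substituting into the one remaining equation that mentions P gives: h(succ(succ(N)), succ(succ(7))) =?= h(succ(succ(h(succ(3), true))), succ(succ(7))).
Delete trivial equation 7 =?= 7.
Decompose h/2: succ(succ(N)) =?= succ(succ(h(succ(3), true))),  succ(succ(7)) =?= succ(succ(7)).
Decompose succ/1: succ(N) =?= succ(h(succ(3), true)).
Decompose succ/1: N =?= h(succ(3), true).
Bind N := h(succ(3), true); no other remaining equation mentions N. Substituting into the earlier bindings gives R := h(3, h(succ(3), true)), B := h(h(3, h(succ(3), true)), 7).
Delete trivial equation succ(succ(7)) =?= succ(succ(7)).
No equations remain and no clash or occurs-check failure arose, so a unifier exists.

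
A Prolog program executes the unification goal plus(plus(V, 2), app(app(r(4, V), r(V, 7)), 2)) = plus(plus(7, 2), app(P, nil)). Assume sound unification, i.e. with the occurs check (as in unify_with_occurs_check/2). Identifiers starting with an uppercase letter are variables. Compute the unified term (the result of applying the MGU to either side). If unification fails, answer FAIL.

Decompose plus/2: plus(V, 2) = plus(7, 2),  app(app(r(4, V), r(V, 7)), 2) = app(P, nil).
Decompose plus/2: V = 7,  2 = 2.
Bind V := 7; substituting into the one remaining equation that mentions V gives: app(app(r(4, 7), r(7, 7)), 2) = app(P, nil).
Delete trivial equation 2 = 2.
Decompose app/2: app(r(4, 7), r(7, 7)) = P,  2 = nil.
Bind P := app(r(4, 7), r(7, 7)); no other remaining equation mentions P.
Clash: constants 2 and nil differ; no unifier exists.

FAIL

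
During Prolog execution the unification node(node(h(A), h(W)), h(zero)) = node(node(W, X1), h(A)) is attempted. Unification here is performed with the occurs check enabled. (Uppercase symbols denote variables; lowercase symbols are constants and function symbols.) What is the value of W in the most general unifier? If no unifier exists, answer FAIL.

Decompose node/2: node(h(A), h(W)) = node(W, X1),  h(zero) = h(A).
Decompose node/2: h(A) = W,  h(W) = X1.
Bind W := h(A); substituting into the one remaining equation that mentions W gives: h(h(A)) = X1.
Bind X1 := h(h(A)); no other remaining equation mentions X1.
Decompose h/1: zero = A.
Bind A := zero. Substituting into the earlier bindings gives W := h(zero), X1 := h(h(zero)).
MGU = { W = h(zero), X1 = h(h(zero)), A = zero }, so W = h(zero).

h(zero)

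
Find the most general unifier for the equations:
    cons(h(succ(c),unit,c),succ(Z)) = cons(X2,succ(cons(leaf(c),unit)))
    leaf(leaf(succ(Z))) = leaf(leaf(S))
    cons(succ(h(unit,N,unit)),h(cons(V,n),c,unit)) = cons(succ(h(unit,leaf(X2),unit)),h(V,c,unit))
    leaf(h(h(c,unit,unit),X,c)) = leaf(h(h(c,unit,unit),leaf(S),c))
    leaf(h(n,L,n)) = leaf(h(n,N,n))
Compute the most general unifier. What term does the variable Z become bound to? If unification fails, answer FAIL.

Decompose cons/2: h(succ(c),unit,c) = X2,  succ(Z) = succ(cons(leaf(c),unit)).
Bind X2 := h(succ(c),unit,c); substituting into the one remaining equation that mentions X2 gives: cons(succ(h(unit,N,unit)),h(cons(V,n),c,unit)) = cons(succ(h(unit,leaf(h(succ(c),unit,c)),unit)),h(V,c,unit)).
Decompose succ/1: Z = cons(leaf(c),unit).
Bind Z := cons(leaf(c),unit); substituting into the one remaining equation that mentions Z gives: leaf(leaf(succ(cons(leaf(c),unit)))) = leaf(leaf(S)).
Decompose leaf/1: leaf(succ(cons(leaf(c),unit))) = leaf(S).
Decompose leaf/1: succ(cons(leaf(c),unit)) = S.
Bind S := succ(cons(leaf(c),unit)); substituting into the one remaining equation that mentions S gives: leaf(h(h(c,unit,unit),X,c)) = leaf(h(h(c,unit,unit),leaf(succ(cons(leaf(c),unit))),c)).
Decompose cons/2: succ(h(unit,N,unit)) = succ(h(unit,leaf(h(succ(c),unit,c)),unit)),  h(cons(V,n),c,unit) = h(V,c,unit).
Decompose succ/1: h(unit,N,unit) = h(unit,leaf(h(succ(c),unit,c)),unit).
Decompose h/3: unit = unit,  N = leaf(h(succ(c),unit,c)),  unit = unit.
Delete trivial equation unit = unit.
Bind N := leaf(h(succ(c),unit,c)); substituting into the one remaining equation that mentions N gives: leaf(h(n,L,n)) = leaf(h(n,leaf(h(succ(c),unit,c)),n)).
Delete trivial equation unit = unit.
Decompose h/3: cons(V,n) = V,  c = c,  unit = unit.
Occurs check fails: V occurs in cons(V,n); the equation V = cons(V,n) has no finite solution.

FAIL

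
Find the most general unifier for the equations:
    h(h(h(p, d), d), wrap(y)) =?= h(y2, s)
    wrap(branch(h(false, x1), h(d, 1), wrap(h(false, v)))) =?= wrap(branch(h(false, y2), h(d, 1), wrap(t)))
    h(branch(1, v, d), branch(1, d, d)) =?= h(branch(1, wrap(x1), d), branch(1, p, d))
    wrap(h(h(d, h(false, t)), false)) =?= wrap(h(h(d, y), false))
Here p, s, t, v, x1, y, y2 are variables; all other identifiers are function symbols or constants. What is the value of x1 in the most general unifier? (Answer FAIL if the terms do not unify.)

Decompose h/2: h(h(p, d), d) =?= y2,  wrap(y) =?= s.
Bind y2 := h(h(p, d), d); substituting into the one remaining equation that mentions y2 gives: wrap(branch(h(false, x1), h(d, 1), wrap(h(false, v)))) =?= wrap(branch(h(false, h(h(p, d), d)), h(d, 1), wrap(t))).
Bind s := wrap(y); no other remaining equation mentions s.
Decompose wrap/1: branch(h(false, x1), h(d, 1), wrap(h(false, v))) =?= branch(h(false, h(h(p, d), d)), h(d, 1), wrap(t)).
Decompose branch/3: h(false, x1) =?= h(false, h(h(p, d), d)),  h(d, 1) =?= h(d, 1),  wrap(h(false, v)) =?= wrap(t).
Decompose h/2: false =?= false,  x1 =?= h(h(p, d), d).
Delete trivial equation false =?= false.
Bind x1 := h(h(p, d), d); substituting into the one remaining equation that mentions x1 gives: h(branch(1, v, d), branch(1, d, d)) =?= h(branch(1, wrap(h(h(p, d), d)), d), branch(1, p, d)).
Delete trivial equation h(d, 1) =?= h(d, 1).
Decompose wrap/1: h(false, v) =?= t.
Bind t := h(false, v); substituting into the one remaining equation that mentions t gives: wrap(h(h(d, h(false, h(false, v))), false)) =?= wrap(h(h(d, y), false)).
Decompose h/2: branch(1, v, d) =?= branch(1, wrap(h(h(p, d), d)), d),  branch(1, d, d) =?= branch(1, p, d).
Decompose branch/3: 1 =?= 1,  v =?= wrap(h(h(p, d), d)),  d =?= d.
Delete trivial equation 1 =?= 1.
Bind v := wrap(h(h(p, d), d)); substituting into the one remaining equation that mentions v gives: wrap(h(h(d, h(false, h(false, wrap(h(h(p, d), d))))), false)) =?= wrap(h(h(d, y), false)). Substituting into the earlier binding gives t := h(false, wrap(h(h(p, d), d))).
Delete trivial equation d =?= d.
Decompose branch/3: 1 =?= 1,  d =?= p,  d =?= d.
Delete trivial equation 1 =?= 1.
Bind p := d; substituting into the one remaining equation that mentions p gives: wrap(h(h(d, h(false, h(false, wrap(h(h(d, d), d))))), false)) =?= wrap(h(h(d, y), false)). Substituting into the earlier bindings gives y2 := h(h(d, d), d), x1 := h(h(d, d), d), t := h(false, wrap(h(h(d, d), d))), v := wrap(h(h(d, d), d)).
Delete trivial equation d =?= d.
Decompose wrap/1: h(h(d, h(false, h(false, wrap(h(h(d, d), d))))), false) =?= h(h(d, y), false).
Decompose h/2: h(d, h(false, h(false, wrap(h(h(d, d), d))))) =?= h(d, y),  false =?= false.
Decompose h/2: d =?= d,  h(false, h(false, wrap(h(h(d, d), d)))) =?= y.
Delete trivial equation d =?= d.
Bind y := h(false, h(false, wrap(h(h(d, d), d)))); no other remaining equation mentions y. Substituting into the earlier binding gives s := wrap(h(false, h(false, wrap(h(h(d, d), d))))).
Delete trivial equation false =?= false.
MGU = { y2 ↦ h(h(d, d), d), s ↦ wrap(h(false, h(false, wrap(h(h(d, d), d))))), x1 ↦ h(h(d, d), d), t ↦ h(false, wrap(h(h(d, d), d))), v ↦ wrap(h(h(d, d), d)), p ↦ d, y ↦ h(false, h(false, wrap(h(h(d, d), d)))) }, so x1 ↦ h(h(d, d), d).

h(h(d, d), d)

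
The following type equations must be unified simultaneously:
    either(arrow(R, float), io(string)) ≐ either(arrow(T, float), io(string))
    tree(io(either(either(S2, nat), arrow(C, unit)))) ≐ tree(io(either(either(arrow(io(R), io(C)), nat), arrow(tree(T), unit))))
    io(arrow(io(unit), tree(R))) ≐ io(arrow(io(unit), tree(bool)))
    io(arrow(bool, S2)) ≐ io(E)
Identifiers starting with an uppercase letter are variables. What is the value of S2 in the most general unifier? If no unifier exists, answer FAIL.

arrow(io(bool), io(tree(bool)))

Decompose either/2: arrow(R, float) ≐ arrow(T, float),  io(string) ≐ io(string).
Decompose arrow/2: R ≐ T,  float ≐ float.
Bind R := T; substituting into the 2 remaining equations that mention R gives: tree(io(either(either(S2, nat), arrow(C, unit)))) ≐ tree(io(either(either(arrow(io(T), io(C)), nat), arrow(tree(T), unit)))),  io(arrow(io(unit), tree(T))) ≐ io(arrow(io(unit), tree(bool))).
Delete trivial equation float ≐ float.
Delete trivial equation io(string) ≐ io(string).
Decompose tree/1: io(either(either(S2, nat), arrow(C, unit))) ≐ io(either(either(arrow(io(T), io(C)), nat), arrow(tree(T), unit))).
Decompose io/1: either(either(S2, nat), arrow(C, unit)) ≐ either(either(arrow(io(T), io(C)), nat), arrow(tree(T), unit)).
Decompose either/2: either(S2, nat) ≐ either(arrow(io(T), io(C)), nat),  arrow(C, unit) ≐ arrow(tree(T), unit).
Decompose either/2: S2 ≐ arrow(io(T), io(C)),  nat ≐ nat.
Bind S2 := arrow(io(T), io(C)); substituting into the one remaining equation that mentions S2 gives: io(arrow(bool, arrow(io(T), io(C)))) ≐ io(E).
Delete trivial equation nat ≐ nat.
Decompose arrow/2: C ≐ tree(T),  unit ≐ unit.
Bind C := tree(T); substituting into the one remaining equation that mentions C gives: io(arrow(bool, arrow(io(T), io(tree(T))))) ≐ io(E). Substituting into the earlier binding gives S2 := arrow(io(T), io(tree(T))).
Delete trivial equation unit ≐ unit.
Decompose io/1: arrow(io(unit), tree(T)) ≐ arrow(io(unit), tree(bool)).
Decompose arrow/2: io(unit) ≐ io(unit),  tree(T) ≐ tree(bool).
Delete trivial equation io(unit) ≐ io(unit).
Decompose tree/1: T ≐ bool.
Bind T := bool; substituting into the remaining equation gives: io(arrow(bool, arrow(io(bool), io(tree(bool))))) ≐ io(E). Substituting into the earlier bindings gives R := bool, S2 := arrow(io(bool), io(tree(bool))), C := tree(bool).
Decompose io/1: arrow(bool, arrow(io(bool), io(tree(bool)))) ≐ E.
Bind E := arrow(bool, arrow(io(bool), io(tree(bool)))).
MGU = { R -> bool, S2 -> arrow(io(bool), io(tree(bool))), C -> tree(bool), T -> bool, E -> arrow(bool, arrow(io(bool), io(tree(bool)))) }, so S2 -> arrow(io(bool), io(tree(bool))).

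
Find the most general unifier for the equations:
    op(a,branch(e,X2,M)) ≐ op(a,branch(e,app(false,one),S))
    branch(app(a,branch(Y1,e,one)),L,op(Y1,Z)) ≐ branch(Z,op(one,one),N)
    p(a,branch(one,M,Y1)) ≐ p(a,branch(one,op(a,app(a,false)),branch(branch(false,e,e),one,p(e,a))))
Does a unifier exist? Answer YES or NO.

Decompose op/2: a ≐ a,  branch(e,X2,M) ≐ branch(e,app(false,one),S).
Delete trivial equation a ≐ a.
Decompose branch/3: e ≐ e,  X2 ≐ app(false,one),  M ≐ S.
Delete trivial equation e ≐ e.
Bind X2 := app(false,one); no other remaining equation mentions X2.
Bind M := S; substituting into the one remaining equation that mentions M gives: p(a,branch(one,S,Y1)) ≐ p(a,branch(one,op(a,app(a,false)),branch(branch(false,e,e),one,p(e,a)))).
Decompose branch/3: app(a,branch(Y1,e,one)) ≐ Z,  L ≐ op(one,one),  op(Y1,Z) ≐ N.
Bind Z := app(a,branch(Y1,e,one)); substituting into the one remaining equation that mentions Z gives: op(Y1,app(a,branch(Y1,e,one))) ≐ N.
Bind L := op(one,one); no other remaining equation mentions L.
Bind N := op(Y1,app(a,branch(Y1,e,one))); no other remaining equation mentions N.
Decompose p/2: a ≐ a,  branch(one,S,Y1) ≐ branch(one,op(a,app(a,false)),branch(branch(false,e,e),one,p(e,a))).
Delete trivial equation a ≐ a.
Decompose branch/3: one ≐ one,  S ≐ op(a,app(a,false)),  Y1 ≐ branch(branch(false,e,e),one,p(e,a)).
Delete trivial equation one ≐ one.
Bind S := op(a,app(a,false)); no other remaining equation mentions S. Substituting into the earlier binding gives M := op(a,app(a,false)).
Bind Y1 := branch(branch(false,e,e),one,p(e,a)). Substituting into the earlier bindings gives Z := app(a,branch(branch(branch(false,e,e),one,p(e,a)),e,one)), N := op(branch(branch(false,e,e),one,p(e,a)),app(a,branch(branch(branch(false,e,e),one,p(e,a)),e,one))).
No equations remain and no clash or occurs-check failure arose, so a unifier exists.

YES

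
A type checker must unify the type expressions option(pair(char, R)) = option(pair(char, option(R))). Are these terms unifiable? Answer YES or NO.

Decompose option/1: pair(char, R) = pair(char, option(R)).
Decompose pair/2: char = char,  R = option(R).
Delete trivial equation char = char.
Occurs check fails: R occurs in option(R); the equation R = option(R) has no finite solution.

NO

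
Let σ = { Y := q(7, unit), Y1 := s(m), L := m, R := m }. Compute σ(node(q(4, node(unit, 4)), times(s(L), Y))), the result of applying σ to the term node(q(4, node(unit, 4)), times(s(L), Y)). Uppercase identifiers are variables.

node(q(4, node(unit, 4)), times(s(m), q(7, unit)))

Replace each occurrence of Y with q(7, unit).
Replace each occurrence of L with m.
Result: node(q(4, node(unit, 4)), times(s(m), q(7, unit))).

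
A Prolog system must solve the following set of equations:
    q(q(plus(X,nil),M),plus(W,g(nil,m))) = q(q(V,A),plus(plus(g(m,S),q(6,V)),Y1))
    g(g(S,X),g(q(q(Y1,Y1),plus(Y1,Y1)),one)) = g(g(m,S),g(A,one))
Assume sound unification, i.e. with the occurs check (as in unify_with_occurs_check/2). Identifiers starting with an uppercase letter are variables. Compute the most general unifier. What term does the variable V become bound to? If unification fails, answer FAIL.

plus(m,nil)

Decompose q/2: q(plus(X,nil),M) = q(V,A),  plus(W,g(nil,m)) = plus(plus(g(m,S),q(6,V)),Y1).
Decompose q/2: plus(X,nil) = V,  M = A.
Bind V := plus(X,nil); substituting into the one remaining equation that mentions V gives: plus(W,g(nil,m)) = plus(plus(g(m,S),q(6,plus(X,nil))),Y1).
Bind M := A; no other remaining equation mentions M.
Decompose plus/2: W = plus(g(m,S),q(6,plus(X,nil))),  g(nil,m) = Y1.
Bind W := plus(g(m,S),q(6,plus(X,nil))); no other remaining equation mentions W.
Bind Y1 := g(nil,m); substituting into the remaining equation gives: g(g(S,X),g(q(q(g(nil,m),g(nil,m)),plus(g(nil,m),g(nil,m))),one)) = g(g(m,S),g(A,one)).
Decompose g/2: g(S,X) = g(m,S),  g(q(q(g(nil,m),g(nil,m)),plus(g(nil,m),g(nil,m))),one) = g(A,one).
Decompose g/2: S = m,  X = S.
Bind S := m; substituting into the one remaining equation that mentions S gives: X = m. Substituting into the earlier binding gives W := plus(g(m,m),q(6,plus(X,nil))).
Bind X := m; no other remaining equation mentions X. Substituting into the earlier bindings gives V := plus(m,nil), W := plus(g(m,m),q(6,plus(m,nil))).
Decompose g/2: q(q(g(nil,m),g(nil,m)),plus(g(nil,m),g(nil,m))) = A,  one = one.
Bind A := q(q(g(nil,m),g(nil,m)),plus(g(nil,m),g(nil,m))); no other remaining equation mentions A. Substituting into the earlier binding gives M := q(q(g(nil,m),g(nil,m)),plus(g(nil,m),g(nil,m))).
Delete trivial equation one = one.
MGU = { V -> plus(m,nil), M -> q(q(g(nil,m),g(nil,m)),plus(g(nil,m),g(nil,m))), W -> plus(g(m,m),q(6,plus(m,nil))), Y1 -> g(nil,m), S -> m, X -> m, A -> q(q(g(nil,m),g(nil,m)),plus(g(nil,m),g(nil,m))) }, so V -> plus(m,nil).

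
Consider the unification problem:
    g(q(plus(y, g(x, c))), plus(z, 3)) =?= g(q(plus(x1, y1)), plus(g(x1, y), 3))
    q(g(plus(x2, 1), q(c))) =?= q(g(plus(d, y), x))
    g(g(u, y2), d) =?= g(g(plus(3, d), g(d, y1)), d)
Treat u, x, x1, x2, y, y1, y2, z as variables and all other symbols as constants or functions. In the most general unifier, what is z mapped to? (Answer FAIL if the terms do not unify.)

Decompose g/2: q(plus(y, g(x, c))) =?= q(plus(x1, y1)),  plus(z, 3) =?= plus(g(x1, y), 3).
Decompose q/1: plus(y, g(x, c)) =?= plus(x1, y1).
Decompose plus/2: y =?= x1,  g(x, c) =?= y1.
Bind y := x1; substituting into the 2 remaining equations that mention y gives: plus(z, 3) =?= plus(g(x1, x1), 3),  q(g(plus(x2, 1), q(c))) =?= q(g(plus(d, x1), x)).
Bind y1 := g(x, c); substituting into the one remaining equation that mentions y1 gives: g(g(u, y2), d) =?= g(g(plus(3, d), g(d, g(x, c))), d).
Decompose plus/2: z =?= g(x1, x1),  3 =?= 3.
Bind z := g(x1, x1); no other remaining equation mentions z.
Delete trivial equation 3 =?= 3.
Decompose q/1: g(plus(x2, 1), q(c)) =?= g(plus(d, x1), x).
Decompose g/2: plus(x2, 1) =?= plus(d, x1),  q(c) =?= x.
Decompose plus/2: x2 =?= d,  1 =?= x1.
Bind x2 := d; no other remaining equation mentions x2.
Bind x1 := 1; no other remaining equation mentions x1. Substituting into the earlier bindings gives y := 1, z := g(1, 1).
Bind x := q(c); substituting into the remaining equation gives: g(g(u, y2), d) =?= g(g(plus(3, d), g(d, g(q(c), c))), d). Substituting into the earlier binding gives y1 := g(q(c), c).
Decompose g/2: g(u, y2) =?= g(plus(3, d), g(d, g(q(c), c))),  d =?= d.
Decompose g/2: u =?= plus(3, d),  y2 =?= g(d, g(q(c), c)).
Bind u := plus(3, d); no other remaining equation mentions u.
Bind y2 := g(d, g(q(c), c)); no other remaining equation mentions y2.
Delete trivial equation d =?= d.
MGU = { y ↦ 1, y1 ↦ g(q(c), c), z ↦ g(1, 1), x2 ↦ d, x1 ↦ 1, x ↦ q(c), u ↦ plus(3, d), y2 ↦ g(d, g(q(c), c)) }, so z ↦ g(1, 1).

g(1, 1)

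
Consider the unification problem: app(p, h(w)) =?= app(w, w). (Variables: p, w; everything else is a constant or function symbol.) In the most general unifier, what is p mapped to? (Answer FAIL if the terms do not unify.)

FAIL

Decompose app/2: p =?= w,  h(w) =?= w.
Bind p := w; no other remaining equation mentions p.
Occurs check fails: w occurs in h(w); the equation w =?= h(w) has no finite solution.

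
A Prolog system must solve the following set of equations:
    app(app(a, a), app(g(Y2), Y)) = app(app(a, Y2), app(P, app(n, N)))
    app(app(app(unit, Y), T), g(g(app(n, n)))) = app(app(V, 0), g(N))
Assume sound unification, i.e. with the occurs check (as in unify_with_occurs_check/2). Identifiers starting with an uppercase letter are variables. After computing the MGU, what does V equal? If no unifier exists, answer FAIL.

Decompose app/2: app(a, a) = app(a, Y2),  app(g(Y2), Y) = app(P, app(n, N)).
Decompose app/2: a = a,  a = Y2.
Delete trivial equation a = a.
Bind Y2 := a; substituting into the one remaining equation that mentions Y2 gives: app(g(a), Y) = app(P, app(n, N)).
Decompose app/2: g(a) = P,  Y = app(n, N).
Bind P := g(a); no other remaining equation mentions P.
Bind Y := app(n, N); substituting into the remaining equation gives: app(app(app(unit, app(n, N)), T), g(g(app(n, n)))) = app(app(V, 0), g(N)).
Decompose app/2: app(app(unit, app(n, N)), T) = app(V, 0),  g(g(app(n, n))) = g(N).
Decompose app/2: app(unit, app(n, N)) = V,  T = 0.
Bind V := app(unit, app(n, N)); no other remaining equation mentions V.
Bind T := 0; no other remaining equation mentions T.
Decompose g/1: g(app(n, n)) = N.
Bind N := g(app(n, n)). Substituting into the earlier bindings gives Y := app(n, g(app(n, n))), V := app(unit, app(n, g(app(n, n)))).
MGU = { Y2 ↦ a, P ↦ g(a), Y ↦ app(n, g(app(n, n))), V ↦ app(unit, app(n, g(app(n, n)))), T ↦ 0, N ↦ g(app(n, n)) }, so V ↦ app(unit, app(n, g(app(n, n)))).

app(unit, app(n, g(app(n, n))))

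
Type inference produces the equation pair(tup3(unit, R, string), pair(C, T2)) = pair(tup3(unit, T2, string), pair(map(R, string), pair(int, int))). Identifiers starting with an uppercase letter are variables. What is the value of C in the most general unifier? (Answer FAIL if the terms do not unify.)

Decompose pair/2: tup3(unit, R, string) = tup3(unit, T2, string),  pair(C, T2) = pair(map(R, string), pair(int, int)).
Decompose tup3/3: unit = unit,  R = T2,  string = string.
Delete trivial equation unit = unit.
Bind R := T2; substituting into the one remaining equation that mentions R gives: pair(C, T2) = pair(map(T2, string), pair(int, int)).
Delete trivial equation string = string.
Decompose pair/2: C = map(T2, string),  T2 = pair(int, int).
Bind C := map(T2, string); no other remaining equation mentions C.
Bind T2 := pair(int, int). Substituting into the earlier bindings gives R := pair(int, int), C := map(pair(int, int), string).
MGU = { R := pair(int, int), C := map(pair(int, int), string), T2 := pair(int, int) }, so C := map(pair(int, int), string).

map(pair(int, int), string)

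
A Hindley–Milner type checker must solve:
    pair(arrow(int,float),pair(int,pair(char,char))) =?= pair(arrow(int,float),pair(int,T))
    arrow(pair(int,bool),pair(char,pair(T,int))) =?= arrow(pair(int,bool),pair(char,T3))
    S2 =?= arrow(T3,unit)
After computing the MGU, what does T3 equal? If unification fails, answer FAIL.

Decompose pair/2: arrow(int,float) =?= arrow(int,float),  pair(int,pair(char,char)) =?= pair(int,T).
Delete trivial equation arrow(int,float) =?= arrow(int,float).
Decompose pair/2: int =?= int,  pair(char,char) =?= T.
Delete trivial equation int =?= int.
Bind T := pair(char,char); substituting into the one remaining equation that mentions T gives: arrow(pair(int,bool),pair(char,pair(pair(char,char),int))) =?= arrow(pair(int,bool),pair(char,T3)).
Decompose arrow/2: pair(int,bool) =?= pair(int,bool),  pair(char,pair(pair(char,char),int)) =?= pair(char,T3).
Delete trivial equation pair(int,bool) =?= pair(int,bool).
Decompose pair/2: char =?= char,  pair(pair(char,char),int) =?= T3.
Delete trivial equation char =?= char.
Bind T3 := pair(pair(char,char),int); substituting into the remaining equation gives: S2 =?= arrow(pair(pair(char,char),int),unit).
Bind S2 := arrow(pair(pair(char,char),int),unit).
MGU = { T ↦ pair(char,char), T3 ↦ pair(pair(char,char),int), S2 ↦ arrow(pair(pair(char,char),int),unit) }, so T3 ↦ pair(pair(char,char),int).

pair(pair(char,char),int)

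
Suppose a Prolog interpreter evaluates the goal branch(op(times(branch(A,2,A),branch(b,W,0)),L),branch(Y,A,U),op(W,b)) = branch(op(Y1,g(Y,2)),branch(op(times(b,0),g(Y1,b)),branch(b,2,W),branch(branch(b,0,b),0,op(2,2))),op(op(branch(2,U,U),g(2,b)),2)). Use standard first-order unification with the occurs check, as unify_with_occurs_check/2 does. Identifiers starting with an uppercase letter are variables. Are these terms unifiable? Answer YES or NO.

NO

Decompose branch/3: op(times(branch(A,2,A),branch(b,W,0)),L) = op(Y1,g(Y,2)),  branch(Y,A,U) = branch(op(times(b,0),g(Y1,b)),branch(b,2,W),branch(branch(b,0,b),0,op(2,2))),  op(W,b) = op(op(branch(2,U,U),g(2,b)),2).
Decompose op/2: times(branch(A,2,A),branch(b,W,0)) = Y1,  L = g(Y,2).
Bind Y1 := times(branch(A,2,A),branch(b,W,0)); substituting into the one remaining equation that mentions Y1 gives: branch(Y,A,U) = branch(op(times(b,0),g(times(branch(A,2,A),branch(b,W,0)),b)),branch(b,2,W),branch(branch(b,0,b),0,op(2,2))).
Bind L := g(Y,2); no other remaining equation mentions L.
Decompose branch/3: Y = op(times(b,0),g(times(branch(A,2,A),branch(b,W,0)),b)),  A = branch(b,2,W),  U = branch(branch(b,0,b),0,op(2,2)).
Bind Y := op(times(b,0),g(times(branch(A,2,A),branch(b,W,0)),b)); no other remaining equation mentions Y. Substituting into the earlier binding gives L := g(op(times(b,0),g(times(branch(A,2,A),branch(b,W,0)),b)),2).
Bind A := branch(b,2,W); no other remaining equation mentions A. Substituting into the earlier bindings gives Y1 := times(branch(branch(b,2,W),2,branch(b,2,W)),branch(b,W,0)), L := g(op(times(b,0),g(times(branch(branch(b,2,W),2,branch(b,2,W)),branch(b,W,0)),b)),2), Y := op(times(b,0),g(times(branch(branch(b,2,W),2,branch(b,2,W)),branch(b,W,0)),b)).
Bind U := branch(branch(b,0,b),0,op(2,2)); substituting into the remaining equation gives: op(W,b) = op(op(branch(2,branch(branch(b,0,b),0,op(2,2)),branch(branch(b,0,b),0,op(2,2))),g(2,b)),2).
Decompose op/2: W = op(branch(2,branch(branch(b,0,b),0,op(2,2)),branch(branch(b,0,b),0,op(2,2))),g(2,b)),  b = 2.
Bind W := op(branch(2,branch(branch(b,0,b),0,op(2,2)),branch(branch(b,0,b),0,op(2,2))),g(2,b)); no other remaining equation mentions W. Substituting into the earlier bindings gives Y1 := times(branch(branch(b,2,op(branch(2,branch(branch(b,0,b),0,op(2,2)),branch(branch(b,0,b),0,op(2,2))),g(2,b))),2,branch(b,2,op(branch(2,branch(branch(b,0,b),0,op(2,2)),branch(branch(b,0,b),0,op(2,2))),g(2,b)))),branch(b,op(branch(2,branch(branch(b,0,b),0,op(2,2)),branch(branch(b,0,b),0,op(2,2))),g(2,b)),0)), L := g(op(times(b,0),g(times(branch(branch(b,2,op(branch(2,branch(branch(b,0,b),0,op(2,2)),branch(branch(b,0,b),0,op(2,2))),g(2,b))),2,branch(b,2,op(branch(2,branch(branch(b,0,b),0,op(2,2)),branch(branch(b,0,b),0,op(2,2))),g(2,b)))),branch(b,op(branch(2,branch(branch(b,0,b),0,op(2,2)),branch(branch(b,0,b),0,op(2,2))),g(2,b)),0)),b)),2), Y := op(times(b,0),g(times(branch(branch(b,2,op(branch(2,branch(branch(b,0,b),0,op(2,2)),branch(branch(b,0,b),0,op(2,2))),g(2,b))),2,branch(b,2,op(branch(2,branch(branch(b,0,b),0,op(2,2)),branch(branch(b,0,b),0,op(2,2))),g(2,b)))),branch(b,op(branch(2,branch(branch(b,0,b),0,op(2,2)),branch(branch(b,0,b),0,op(2,2))),g(2,b)),0)),b)), A := branch(b,2,op(branch(2,branch(branch(b,0,b),0,op(2,2)),branch(branch(b,0,b),0,op(2,2))),g(2,b))).
Clash: constants b and 2 differ; no unifier exists.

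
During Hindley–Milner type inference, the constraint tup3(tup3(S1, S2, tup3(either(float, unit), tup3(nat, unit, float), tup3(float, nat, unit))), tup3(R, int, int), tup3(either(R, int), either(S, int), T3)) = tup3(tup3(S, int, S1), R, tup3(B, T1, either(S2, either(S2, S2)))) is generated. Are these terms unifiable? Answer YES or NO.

Decompose tup3/3: tup3(S1, S2, tup3(either(float, unit), tup3(nat, unit, float), tup3(float, nat, unit))) = tup3(S, int, S1),  tup3(R, int, int) = R,  tup3(either(R, int), either(S, int), T3) = tup3(B, T1, either(S2, either(S2, S2))).
Decompose tup3/3: S1 = S,  S2 = int,  tup3(either(float, unit), tup3(nat, unit, float), tup3(float, nat, unit)) = S1.
Bind S1 := S; substituting into the one remaining equation that mentions S1 gives: tup3(either(float, unit), tup3(nat, unit, float), tup3(float, nat, unit)) = S.
Bind S2 := int; substituting into the one remaining equation that mentions S2 gives: tup3(either(R, int), either(S, int), T3) = tup3(B, T1, either(int, either(int, int))).
Bind S := tup3(either(float, unit), tup3(nat, unit, float), tup3(float, nat, unit)); substituting into the one remaining equation that mentions S gives: tup3(either(R, int), either(tup3(either(float, unit), tup3(nat, unit, float), tup3(float, nat, unit)), int), T3) = tup3(B, T1, either(int, either(int, int))). Substituting into the earlier binding gives S1 := tup3(either(float, unit), tup3(nat, unit, float), tup3(float, nat, unit)).
Occurs check fails: R occurs in tup3(R, int, int); the equation R = tup3(R, int, int) has no finite solution.

NO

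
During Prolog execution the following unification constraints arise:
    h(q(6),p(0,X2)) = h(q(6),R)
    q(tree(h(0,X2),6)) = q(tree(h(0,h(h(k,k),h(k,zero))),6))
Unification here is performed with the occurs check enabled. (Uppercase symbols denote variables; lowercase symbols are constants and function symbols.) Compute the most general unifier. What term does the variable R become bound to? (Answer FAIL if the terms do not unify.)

p(0,h(h(k,k),h(k,zero)))

Decompose h/2: q(6) = q(6),  p(0,X2) = R.
Delete trivial equation q(6) = q(6).
Bind R := p(0,X2); no other remaining equation mentions R.
Decompose q/1: tree(h(0,X2),6) = tree(h(0,h(h(k,k),h(k,zero))),6).
Decompose tree/2: h(0,X2) = h(0,h(h(k,k),h(k,zero))),  6 = 6.
Decompose h/2: 0 = 0,  X2 = h(h(k,k),h(k,zero)).
Delete trivial equation 0 = 0.
Bind X2 := h(h(k,k),h(k,zero)); no other remaining equation mentions X2. Substituting into the earlier binding gives R := p(0,h(h(k,k),h(k,zero))).
Delete trivial equation 6 = 6.
MGU = { R ↦ p(0,h(h(k,k),h(k,zero))), X2 ↦ h(h(k,k),h(k,zero)) }, so R ↦ p(0,h(h(k,k),h(k,zero))).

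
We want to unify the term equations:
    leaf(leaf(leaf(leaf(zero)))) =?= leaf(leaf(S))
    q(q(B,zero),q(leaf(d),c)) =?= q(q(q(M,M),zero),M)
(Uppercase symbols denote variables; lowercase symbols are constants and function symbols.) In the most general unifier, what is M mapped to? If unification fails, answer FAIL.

q(leaf(d),c)

Decompose leaf/1: leaf(leaf(leaf(zero))) =?= leaf(S).
Decompose leaf/1: leaf(leaf(zero)) =?= S.
Bind S := leaf(leaf(zero)); no other remaining equation mentions S.
Decompose q/2: q(B,zero) =?= q(q(M,M),zero),  q(leaf(d),c) =?= M.
Decompose q/2: B =?= q(M,M),  zero =?= zero.
Bind B := q(M,M); no other remaining equation mentions B.
Delete trivial equation zero =?= zero.
Bind M := q(leaf(d),c). Substituting into the earlier binding gives B := q(q(leaf(d),c),q(leaf(d),c)).
MGU = { S := leaf(leaf(zero)), B := q(q(leaf(d),c),q(leaf(d),c)), M := q(leaf(d),c) }, so M := q(leaf(d),c).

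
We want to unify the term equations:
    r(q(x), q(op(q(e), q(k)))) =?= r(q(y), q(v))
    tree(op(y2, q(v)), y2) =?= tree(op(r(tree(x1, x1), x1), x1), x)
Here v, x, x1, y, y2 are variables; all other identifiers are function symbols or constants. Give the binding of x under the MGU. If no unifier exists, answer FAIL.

r(tree(q(op(q(e), q(k))), q(op(q(e), q(k)))), q(op(q(e), q(k))))

Decompose r/2: q(x) =?= q(y),  q(op(q(e), q(k))) =?= q(v).
Decompose q/1: x =?= y.
Bind x := y; substituting into the one remaining equation that mentions x gives: tree(op(y2, q(v)), y2) =?= tree(op(r(tree(x1, x1), x1), x1), y).
Decompose q/1: op(q(e), q(k)) =?= v.
Bind v := op(q(e), q(k)); substituting into the remaining equation gives: tree(op(y2, q(op(q(e), q(k)))), y2) =?= tree(op(r(tree(x1, x1), x1), x1), y).
Decompose tree/2: op(y2, q(op(q(e), q(k)))) =?= op(r(tree(x1, x1), x1), x1),  y2 =?= y.
Decompose op/2: y2 =?= r(tree(x1, x1), x1),  q(op(q(e), q(k))) =?= x1.
Bind y2 := r(tree(x1, x1), x1); substituting into the one remaining equation that mentions y2 gives: r(tree(x1, x1), x1) =?= y.
Bind x1 := q(op(q(e), q(k))); substituting into the remaining equation gives: r(tree(q(op(q(e), q(k))), q(op(q(e), q(k)))), q(op(q(e), q(k)))) =?= y. Substituting into the earlier binding gives y2 := r(tree(q(op(q(e), q(k))), q(op(q(e), q(k)))), q(op(q(e), q(k)))).
Bind y := r(tree(q(op(q(e), q(k))), q(op(q(e), q(k)))), q(op(q(e), q(k)))). Substituting into the earlier binding gives x := r(tree(q(op(q(e), q(k))), q(op(q(e), q(k)))), q(op(q(e), q(k)))).
MGU = { x := r(tree(q(op(q(e), q(k))), q(op(q(e), q(k)))), q(op(q(e), q(k)))), v := op(q(e), q(k)), y2 := r(tree(q(op(q(e), q(k))), q(op(q(e), q(k)))), q(op(q(e), q(k)))), x1 := q(op(q(e), q(k))), y := r(tree(q(op(q(e), q(k))), q(op(q(e), q(k)))), q(op(q(e), q(k)))) }, so x := r(tree(q(op(q(e), q(k))), q(op(q(e), q(k)))), q(op(q(e), q(k)))).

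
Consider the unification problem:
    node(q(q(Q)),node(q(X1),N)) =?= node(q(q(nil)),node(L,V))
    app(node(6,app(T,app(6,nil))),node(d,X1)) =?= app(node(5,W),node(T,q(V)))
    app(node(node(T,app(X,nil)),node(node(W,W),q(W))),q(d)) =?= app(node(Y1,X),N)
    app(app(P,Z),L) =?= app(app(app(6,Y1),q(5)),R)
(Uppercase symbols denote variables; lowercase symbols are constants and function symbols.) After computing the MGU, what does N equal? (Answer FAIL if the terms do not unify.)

Decompose node/2: q(q(Q)) =?= q(q(nil)),  node(q(X1),N) =?= node(L,V).
Decompose q/1: q(Q) =?= q(nil).
Decompose q/1: Q =?= nil.
Bind Q := nil; no other remaining equation mentions Q.
Decompose node/2: q(X1) =?= L,  N =?= V.
Bind L := q(X1); substituting into the one remaining equation that mentions L gives: app(app(P,Z),q(X1)) =?= app(app(app(6,Y1),q(5)),R).
Bind N := V; substituting into the one remaining equation that mentions N gives: app(node(node(T,app(X,nil)),node(node(W,W),q(W))),q(d)) =?= app(node(Y1,X),V).
Decompose app/2: node(6,app(T,app(6,nil))) =?= node(5,W),  node(d,X1) =?= node(T,q(V)).
Decompose node/2: 6 =?= 5,  app(T,app(6,nil)) =?= W.
Clash: constants 6 and 5 differ; no unifier exists.

FAIL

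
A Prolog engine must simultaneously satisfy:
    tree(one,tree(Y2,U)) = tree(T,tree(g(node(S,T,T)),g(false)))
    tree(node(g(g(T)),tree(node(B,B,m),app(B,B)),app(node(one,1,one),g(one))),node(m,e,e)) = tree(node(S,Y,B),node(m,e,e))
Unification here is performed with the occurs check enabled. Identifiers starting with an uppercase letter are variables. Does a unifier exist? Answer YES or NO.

YES

Decompose tree/2: one = T,  tree(Y2,U) = tree(g(node(S,T,T)),g(false)).
Bind T := one; substituting into the remaining equations gives: tree(Y2,U) = tree(g(node(S,one,one)),g(false)),  tree(node(g(g(one)),tree(node(B,B,m),app(B,B)),app(node(one,1,one),g(one))),node(m,e,e)) = tree(node(S,Y,B),node(m,e,e)).
Decompose tree/2: Y2 = g(node(S,one,one)),  U = g(false).
Bind Y2 := g(node(S,one,one)); no other remaining equation mentions Y2.
Bind U := g(false); no other remaining equation mentions U.
Decompose tree/2: node(g(g(one)),tree(node(B,B,m),app(B,B)),app(node(one,1,one),g(one))) = node(S,Y,B),  node(m,e,e) = node(m,e,e).
Decompose node/3: g(g(one)) = S,  tree(node(B,B,m),app(B,B)) = Y,  app(node(one,1,one),g(one)) = B.
Bind S := g(g(one)); no other remaining equation mentions S. Substituting into the earlier binding gives Y2 := g(node(g(g(one)),one,one)).
Bind Y := tree(node(B,B,m),app(B,B)); no other remaining equation mentions Y.
Bind B := app(node(one,1,one),g(one)); no other remaining equation mentions B. Substituting into the earlier binding gives Y := tree(node(app(node(one,1,one),g(one)),app(node(one,1,one),g(one)),m),app(app(node(one,1,one),g(one)),app(node(one,1,one),g(one)))).
Delete trivial equation node(m,e,e) = node(m,e,e).
No equations remain and no clash or occurs-check failure arose, so a unifier exists.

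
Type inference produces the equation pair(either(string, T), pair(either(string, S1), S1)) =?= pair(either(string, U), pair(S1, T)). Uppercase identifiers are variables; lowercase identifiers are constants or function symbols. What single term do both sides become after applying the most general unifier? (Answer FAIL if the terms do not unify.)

FAIL

Decompose pair/2: either(string, T) =?= either(string, U),  pair(either(string, S1), S1) =?= pair(S1, T).
Decompose either/2: string =?= string,  T =?= U.
Delete trivial equation string =?= string.
Bind T := U; substituting into the remaining equation gives: pair(either(string, S1), S1) =?= pair(S1, U).
Decompose pair/2: either(string, S1) =?= S1,  S1 =?= U.
Occurs check fails: S1 occurs in either(string, S1); the equation S1 =?= either(string, S1) has no finite solution.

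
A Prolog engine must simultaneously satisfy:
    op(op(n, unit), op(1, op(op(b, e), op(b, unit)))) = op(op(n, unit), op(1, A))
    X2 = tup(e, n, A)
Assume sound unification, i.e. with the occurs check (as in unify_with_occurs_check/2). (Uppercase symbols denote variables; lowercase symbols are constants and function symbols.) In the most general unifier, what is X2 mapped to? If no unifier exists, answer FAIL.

tup(e, n, op(op(b, e), op(b, unit)))

Decompose op/2: op(n, unit) = op(n, unit),  op(1, op(op(b, e), op(b, unit))) = op(1, A).
Delete trivial equation op(n, unit) = op(n, unit).
Decompose op/2: 1 = 1,  op(op(b, e), op(b, unit)) = A.
Delete trivial equation 1 = 1.
Bind A := op(op(b, e), op(b, unit)); substituting into the remaining equation gives: X2 = tup(e, n, op(op(b, e), op(b, unit))).
Bind X2 := tup(e, n, op(op(b, e), op(b, unit))).
MGU = { A ↦ op(op(b, e), op(b, unit)), X2 ↦ tup(e, n, op(op(b, e), op(b, unit))) }, so X2 ↦ tup(e, n, op(op(b, e), op(b, unit))).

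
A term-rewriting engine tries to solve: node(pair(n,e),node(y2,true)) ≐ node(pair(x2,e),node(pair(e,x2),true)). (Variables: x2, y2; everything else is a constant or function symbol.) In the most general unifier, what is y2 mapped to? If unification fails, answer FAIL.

Decompose node/2: pair(n,e) ≐ pair(x2,e),  node(y2,true) ≐ node(pair(e,x2),true).
Decompose pair/2: n ≐ x2,  e ≐ e.
Bind x2 := n; substituting into the one remaining equation that mentions x2 gives: node(y2,true) ≐ node(pair(e,n),true).
Delete trivial equation e ≐ e.
Decompose node/2: y2 ≐ pair(e,n),  true ≐ true.
Bind y2 := pair(e,n); no other remaining equation mentions y2.
Delete trivial equation true ≐ true.
MGU = { x2 ↦ n, y2 ↦ pair(e,n) }, so y2 ↦ pair(e,n).

pair(e,n)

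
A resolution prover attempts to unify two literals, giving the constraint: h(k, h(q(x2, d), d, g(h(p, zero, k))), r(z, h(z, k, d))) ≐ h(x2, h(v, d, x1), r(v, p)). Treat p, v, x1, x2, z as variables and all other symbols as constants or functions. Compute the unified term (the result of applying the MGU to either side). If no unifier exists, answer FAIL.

Decompose h/3: k ≐ x2,  h(q(x2, d), d, g(h(p, zero, k))) ≐ h(v, d, x1),  r(z, h(z, k, d)) ≐ r(v, p).
Bind x2 := k; substituting into the one remaining equation that mentions x2 gives: h(q(k, d), d, g(h(p, zero, k))) ≐ h(v, d, x1).
Decompose h/3: q(k, d) ≐ v,  d ≐ d,  g(h(p, zero, k)) ≐ x1.
Bind v := q(k, d); substituting into the one remaining equation that mentions v gives: r(z, h(z, k, d)) ≐ r(q(k, d), p).
Delete trivial equation d ≐ d.
Bind x1 := g(h(p, zero, k)); no other remaining equation mentions x1.
Decompose r/2: z ≐ q(k, d),  h(z, k, d) ≐ p.
Bind z := q(k, d); substituting into the remaining equation gives: h(q(k, d), k, d) ≐ p.
Bind p := h(q(k, d), k, d). Substituting into the earlier binding gives x1 := g(h(h(q(k, d), k, d), zero, k)).
Applying the MGU to either side gives h(k, h(q(k, d), d, g(h(h(q(k, d), k, d), zero, k))), r(q(k, d), h(q(k, d), k, d))).

h(k, h(q(k, d), d, g(h(h(q(k, d), k, d), zero, k))), r(q(k, d), h(q(k, d), k, d)))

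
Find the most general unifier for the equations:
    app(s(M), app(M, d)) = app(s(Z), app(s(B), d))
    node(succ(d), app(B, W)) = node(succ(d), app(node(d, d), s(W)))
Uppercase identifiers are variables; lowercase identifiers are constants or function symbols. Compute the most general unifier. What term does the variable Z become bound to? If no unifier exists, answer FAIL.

FAIL

Decompose app/2: s(M) = s(Z),  app(M, d) = app(s(B), d).
Decompose s/1: M = Z.
Bind M := Z; substituting into the one remaining equation that mentions M gives: app(Z, d) = app(s(B), d).
Decompose app/2: Z = s(B),  d = d.
Bind Z := s(B); no other remaining equation mentions Z. Substituting into the earlier binding gives M := s(B).
Delete trivial equation d = d.
Decompose node/2: succ(d) = succ(d),  app(B, W) = app(node(d, d), s(W)).
Delete trivial equation succ(d) = succ(d).
Decompose app/2: B = node(d, d),  W = s(W).
Bind B := node(d, d); no other remaining equation mentions B. Substituting into the earlier bindings gives M := s(node(d, d)), Z := s(node(d, d)).
Occurs check fails: W occurs in s(W); the equation W = s(W) has no finite solution.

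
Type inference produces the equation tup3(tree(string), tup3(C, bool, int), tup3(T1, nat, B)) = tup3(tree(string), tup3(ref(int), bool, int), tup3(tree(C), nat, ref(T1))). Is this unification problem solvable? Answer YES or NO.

Decompose tup3/3: tree(string) = tree(string),  tup3(C, bool, int) = tup3(ref(int), bool, int),  tup3(T1, nat, B) = tup3(tree(C), nat, ref(T1)).
Delete trivial equation tree(string) = tree(string).
Decompose tup3/3: C = ref(int),  bool = bool,  int = int.
Bind C := ref(int); substituting into the one remaining equation that mentions C gives: tup3(T1, nat, B) = tup3(tree(ref(int)), nat, ref(T1)).
Delete trivial equation bool = bool.
Delete trivial equation int = int.
Decompose tup3/3: T1 = tree(ref(int)),  nat = nat,  B = ref(T1).
Bind T1 := tree(ref(int)); substituting into the one remaining equation that mentions T1 gives: B = ref(tree(ref(int))).
Delete trivial equation nat = nat.
Bind B := ref(tree(ref(int))).
No equations remain and no clash or occurs-check failure arose, so a unifier exists.

YES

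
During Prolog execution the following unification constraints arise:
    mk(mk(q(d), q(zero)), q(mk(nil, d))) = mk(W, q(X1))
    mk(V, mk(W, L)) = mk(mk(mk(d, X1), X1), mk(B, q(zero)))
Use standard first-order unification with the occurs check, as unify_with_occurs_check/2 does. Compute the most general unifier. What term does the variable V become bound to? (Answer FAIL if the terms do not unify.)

mk(mk(d, mk(nil, d)), mk(nil, d))

Decompose mk/2: mk(q(d), q(zero)) = W,  q(mk(nil, d)) = q(X1).
Bind W := mk(q(d), q(zero)); substituting into the one remaining equation that mentions W gives: mk(V, mk(mk(q(d), q(zero)), L)) = mk(mk(mk(d, X1), X1), mk(B, q(zero))).
Decompose q/1: mk(nil, d) = X1.
Bind X1 := mk(nil, d); substituting into the remaining equation gives: mk(V, mk(mk(q(d), q(zero)), L)) = mk(mk(mk(d, mk(nil, d)), mk(nil, d)), mk(B, q(zero))).
Decompose mk/2: V = mk(mk(d, mk(nil, d)), mk(nil, d)),  mk(mk(q(d), q(zero)), L) = mk(B, q(zero)).
Bind V := mk(mk(d, mk(nil, d)), mk(nil, d)); no other remaining equation mentions V.
Decompose mk/2: mk(q(d), q(zero)) = B,  L = q(zero).
Bind B := mk(q(d), q(zero)); no other remaining equation mentions B.
Bind L := q(zero).
MGU = { W = mk(q(d), q(zero)), X1 = mk(nil, d), V = mk(mk(d, mk(nil, d)), mk(nil, d)), B = mk(q(d), q(zero)), L = q(zero) }, so V = mk(mk(d, mk(nil, d)), mk(nil, d)).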